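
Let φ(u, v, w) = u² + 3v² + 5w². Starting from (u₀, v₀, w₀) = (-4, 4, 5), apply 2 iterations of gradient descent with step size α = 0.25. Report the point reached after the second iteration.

(-1, 1, 11.25)

∇φ = (2u, 6v, 10w)
Step 1: at (-4, 4, 5), ∇φ = (-8, 24, 50) → (-4, 4, 5) − 0.25·(-8, 24, 50) = (-2, -2, -7.5)
Step 2: at (-2, -2, -7.5), ∇φ = (-4, -12, -75) → (-2, -2, -7.5) − 0.25·(-4, -12, -75) = (-1, 1, 11.25)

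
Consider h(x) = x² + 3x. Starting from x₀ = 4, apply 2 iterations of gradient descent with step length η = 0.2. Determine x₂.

0.48

h′(x) = 2x + 3
Step 1: h′(4) = 11; x₁ = 4 − 0.2·11 = 1.8
Step 2: h′(1.8) = 6.6; x₂ = 1.8 − 0.2·6.6 = 0.48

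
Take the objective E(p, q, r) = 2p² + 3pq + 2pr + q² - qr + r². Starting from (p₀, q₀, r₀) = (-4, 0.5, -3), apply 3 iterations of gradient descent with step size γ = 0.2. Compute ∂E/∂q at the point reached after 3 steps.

∇E = (4p + 3q + 2r, 3p + 2q - r, 2p - q + 2r)
(p₁, q₁, r₁) = (-4, 0.5, -3) − 0.2·(-20.5, -8, -14.5) = (0.1, 2.1, -0.1)
(p₂, q₂, r₂) = (0.1, 2.1, -0.1) − 0.2·(6.5, 4.6, -2.1) = (-1.2, 1.18, 0.32)
(p₃, q₃, r₃) = (-1.2, 1.18, 0.32) − 0.2·(-0.62, -1.56, -2.94) = (-1.076, 1.492, 0.908)
∂E/∂q at (-1.076, 1.492, 0.908) = -1.152

-1.152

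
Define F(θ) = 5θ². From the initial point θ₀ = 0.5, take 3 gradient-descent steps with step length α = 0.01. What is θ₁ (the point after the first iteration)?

F′(θ) = 10θ
θ₁ = 0.5 − 0.01·5 = 0.45

0.45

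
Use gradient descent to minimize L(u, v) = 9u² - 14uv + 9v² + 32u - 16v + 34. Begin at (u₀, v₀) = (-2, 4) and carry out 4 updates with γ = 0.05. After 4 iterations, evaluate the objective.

8.76077568

∇L = (18u - 14v + 32, -14u + 18v - 16)
(u₁, v₁) = (-2, 4) − 0.05·(-60, 84) = (1, -0.2)
(u₂, v₂) = (1, -0.2) − 0.05·(52.8, -33.6) = (-1.64, 1.48)
(u₃, v₃) = (-1.64, 1.48) − 0.05·(-18.24, 33.6) = (-0.728, -0.2)
(u₄, v₄) = (-0.728, -0.2) − 0.05·(21.696, -9.408) = (-1.8128, 0.2704)
L(-1.8128, 0.2704) = 8.76077568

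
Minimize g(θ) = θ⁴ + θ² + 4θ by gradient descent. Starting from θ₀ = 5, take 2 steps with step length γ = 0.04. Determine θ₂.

g′(θ) = 4θ³ + 2θ + 4
Step 1: g′(5) = 514; θ₁ = 5 − 0.04·514 = -15.56
Step 2: g′(-15.56) = -15096.270464; θ₂ = -15.56 − 0.04·(-15096.270464) = 588.29081856

588.29081856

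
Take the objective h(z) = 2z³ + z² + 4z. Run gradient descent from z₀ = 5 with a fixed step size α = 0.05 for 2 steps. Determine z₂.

-6.152

h′(z) = 6z² + 2z + 4
Step 1: h′(5) = 164; z₁ = 5 − 0.05·164 = -3.2
Step 2: h′(-3.2) = 59.04; z₂ = -3.2 − 0.05·59.04 = -6.152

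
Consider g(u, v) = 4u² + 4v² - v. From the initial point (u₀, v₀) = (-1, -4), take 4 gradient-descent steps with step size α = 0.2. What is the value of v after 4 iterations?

-0.4096

∇g = (8u, 8v - 1)
(u₁, v₁) = (-1, -4) − 0.2·(-8, -33) = (0.6, 2.6)
(u₂, v₂) = (0.6, 2.6) − 0.2·(4.8, 19.8) = (-0.36, -1.36)
(u₃, v₃) = (-0.36, -1.36) − 0.2·(-2.88, -11.88) = (0.216, 1.016)
(u₄, v₄) = (0.216, 1.016) − 0.2·(1.728, 7.128) = (-0.1296, -0.4096)
v = -0.4096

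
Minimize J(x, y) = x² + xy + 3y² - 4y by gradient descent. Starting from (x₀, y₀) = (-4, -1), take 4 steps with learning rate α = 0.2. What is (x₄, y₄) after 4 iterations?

∇J = (2x + y, x + 6y - 4)
Step 1: at (-4, -1), ∇J = (-9, -14) → (-4, -1) − 0.2·(-9, -14) = (-2.2, 1.8)
Step 2: at (-2.2, 1.8), ∇J = (-2.6, 4.6) → (-2.2, 1.8) − 0.2·(-2.6, 4.6) = (-1.68, 0.88)
Step 3: at (-1.68, 0.88), ∇J = (-2.48, -0.4) → (-1.68, 0.88) − 0.2·(-2.48, -0.4) = (-1.184, 0.96)
Step 4: at (-1.184, 0.96), ∇J = (-1.408, 0.576) → (-1.184, 0.96) − 0.2·(-1.408, 0.576) = (-0.9024, 0.8448)

(-0.9024, 0.8448)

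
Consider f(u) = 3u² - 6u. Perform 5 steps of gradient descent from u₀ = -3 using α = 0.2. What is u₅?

1.00128

f′(u) = 6u - 6
u₁ = -3 − 0.2·(-24) = 1.8
u₂ = 1.8 − 0.2·4.8 = 0.84
u₃ = 0.84 − 0.2·(-0.96) = 1.032
u₄ = 1.032 − 0.2·0.192 = 0.9936
u₅ = 0.9936 − 0.2·(-0.0384) = 1.00128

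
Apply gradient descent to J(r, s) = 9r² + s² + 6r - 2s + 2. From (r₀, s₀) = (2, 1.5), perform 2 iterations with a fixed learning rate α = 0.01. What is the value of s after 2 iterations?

∇J = (18r + 6, 2s - 2)
Step 1: at (2, 1.5), ∇J = (42, 1) → (2, 1.5) − 0.01·(42, 1) = (1.58, 1.49)
Step 2: at (1.58, 1.49), ∇J = (34.44, 0.98) → (1.58, 1.49) − 0.01·(34.44, 0.98) = (1.2356, 1.4802)
s = 1.4802

1.4802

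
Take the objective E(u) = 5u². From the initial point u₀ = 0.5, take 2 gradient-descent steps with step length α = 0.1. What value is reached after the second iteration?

0

E′(u) = 10u
u₁ = 0.5 − 0.1·5 = 0
u₂ = 0 − 0.1·0 = 0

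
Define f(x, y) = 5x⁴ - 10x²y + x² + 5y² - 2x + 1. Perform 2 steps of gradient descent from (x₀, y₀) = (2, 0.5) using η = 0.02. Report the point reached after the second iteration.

∇f = (20x³ - 20xy + 2x - 2, -10x² + 10y)
(x₁, y₁) = (2, 0.5) − 0.02·(142, -35) = (-0.84, 1.2)
(x₂, y₂) = (-0.84, 1.2) − 0.02·(4.62592, 4.944) = (-0.9325184, 1.10112)

(-0.9325184, 1.10112)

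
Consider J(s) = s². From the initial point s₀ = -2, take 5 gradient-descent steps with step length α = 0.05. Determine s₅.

J′(s) = 2s
s₁ = -2 − 0.05·(-4) = -1.8
s₂ = -1.8 − 0.05·(-3.6) = -1.62
s₃ = -1.62 − 0.05·(-3.24) = -1.458
s₄ = -1.458 − 0.05·(-2.916) = -1.3122
s₅ = -1.3122 − 0.05·(-2.6244) = -1.18098

-1.18098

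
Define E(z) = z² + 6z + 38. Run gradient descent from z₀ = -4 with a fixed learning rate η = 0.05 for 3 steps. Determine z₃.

E′(z) = 2z + 6
Step 1: E′(-4) = -2; z₁ = -4 − 0.05·(-2) = -3.9
Step 2: E′(-3.9) = -1.8; z₂ = -3.9 − 0.05·(-1.8) = -3.81
Step 3: E′(-3.81) = -1.62; z₃ = -3.81 − 0.05·(-1.62) = -3.729

-3.729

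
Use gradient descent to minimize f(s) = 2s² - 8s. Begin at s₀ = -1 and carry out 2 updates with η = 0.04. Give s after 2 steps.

-0.1168

f′(s) = 4s - 8
s₁ = -1 − 0.04·(-12) = -0.52
s₂ = -0.52 − 0.04·(-10.08) = -0.1168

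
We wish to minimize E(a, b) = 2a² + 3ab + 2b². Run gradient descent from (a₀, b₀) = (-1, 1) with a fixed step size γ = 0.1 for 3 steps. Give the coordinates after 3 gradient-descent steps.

(-0.729, 0.729)

∇E = (4a + 3b, 3a + 4b)
(a₁, b₁) = (-1, 1) − 0.1·(-1, 1) = (-0.9, 0.9)
(a₂, b₂) = (-0.9, 0.9) − 0.1·(-0.9, 0.9) = (-0.81, 0.81)
(a₃, b₃) = (-0.81, 0.81) − 0.1·(-0.81, 0.81) = (-0.729, 0.729)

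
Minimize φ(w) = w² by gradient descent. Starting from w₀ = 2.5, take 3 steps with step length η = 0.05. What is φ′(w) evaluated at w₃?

3.645

φ′(w) = 2w
w₁ = 2.5 − 0.05·5 = 2.25
w₂ = 2.25 − 0.05·4.5 = 2.025
w₃ = 2.025 − 0.05·4.05 = 1.8225
φ′(w) at (1.8225) = 3.645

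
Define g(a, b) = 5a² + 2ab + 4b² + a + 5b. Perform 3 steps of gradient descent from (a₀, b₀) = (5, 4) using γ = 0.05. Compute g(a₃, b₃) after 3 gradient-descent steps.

0.70038125

∇g = (10a + 2b + 1, 2a + 8b + 5)
Step 1: at (5, 4), ∇g = (59, 47) → (5, 4) − 0.05·(59, 47) = (2.05, 1.65)
Step 2: at (2.05, 1.65), ∇g = (24.8, 22.3) → (2.05, 1.65) − 0.05·(24.8, 22.3) = (0.81, 0.535)
Step 3: at (0.81, 0.535), ∇g = (10.17, 10.9) → (0.81, 0.535) − 0.05·(10.17, 10.9) = (0.3015, -0.01)
g(0.3015, -0.01) = 0.70038125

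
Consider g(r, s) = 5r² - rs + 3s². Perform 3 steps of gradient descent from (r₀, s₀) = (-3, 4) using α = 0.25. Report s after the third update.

∇g = (10r - s, -r + 6s)
Step 1: at (-3, 4), ∇g = (-34, 27) → (-3, 4) − 0.25·(-34, 27) = (5.5, -2.75)
Step 2: at (5.5, -2.75), ∇g = (57.75, -22) → (5.5, -2.75) − 0.25·(57.75, -22) = (-8.9375, 2.75)
Step 3: at (-8.9375, 2.75), ∇g = (-92.125, 25.4375) → (-8.9375, 2.75) − 0.25·(-92.125, 25.4375) = (14.09375, -3.609375)
s = -3.609375

-3.609375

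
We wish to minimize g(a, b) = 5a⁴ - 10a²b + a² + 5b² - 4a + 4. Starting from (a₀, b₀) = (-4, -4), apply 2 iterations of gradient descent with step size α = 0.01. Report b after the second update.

12.88944

∇g = (20a³ - 20ab + 2a - 4, -10a² + 10b)
(a₁, b₁) = (-4, -4) − 0.01·(-1612, -200) = (12.12, -2)
(a₂, b₂) = (12.12, -2) − 0.01·(36112.24256, -1488.944) = (-349.0024256, 12.88944)
b = 12.88944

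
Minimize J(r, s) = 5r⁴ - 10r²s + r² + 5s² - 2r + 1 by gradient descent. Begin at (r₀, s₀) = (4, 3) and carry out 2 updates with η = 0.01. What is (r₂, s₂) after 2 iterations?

∇J = (20r³ - 20rs + 2r - 2, -10r² + 10s)
(r₁, s₁) = (4, 3) − 0.01·(1046, -130) = (-6.46, 4.3)
(r₂, s₂) = (-6.46, 4.3) − 0.01·(-4851.08272, -374.316) = (42.0508272, 8.04316)

(42.0508272, 8.04316)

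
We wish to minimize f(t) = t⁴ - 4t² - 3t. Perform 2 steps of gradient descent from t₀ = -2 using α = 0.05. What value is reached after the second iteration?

f′(t) = 4t³ - 8t - 3
t₁ = -2 − 0.05·(-19) = -1.05
t₂ = -1.05 − 0.05·0.7695 = -1.088475

-1.088475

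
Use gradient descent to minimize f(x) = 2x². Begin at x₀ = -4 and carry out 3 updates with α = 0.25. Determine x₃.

f′(x) = 4x
x₁ = -4 − 0.25·(-16) = 0
x₂ = 0 − 0.25·0 = 0
x₃ = 0 − 0.25·0 = 0

0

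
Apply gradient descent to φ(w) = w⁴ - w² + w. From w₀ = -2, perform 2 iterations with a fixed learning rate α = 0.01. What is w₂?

-1.56749132

φ′(w) = 4w³ - 2w + 1
Step 1: φ′(-2) = -27; w₁ = -2 − 0.01·(-27) = -1.73
Step 2: φ′(-1.73) = -16.250868; w₂ = -1.73 − 0.01·(-16.250868) = -1.56749132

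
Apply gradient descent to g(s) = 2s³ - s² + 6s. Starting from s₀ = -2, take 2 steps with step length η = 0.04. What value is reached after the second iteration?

-6.578304

g′(s) = 6s² - 2s + 6
s₁ = -2 − 0.04·34 = -3.36
s₂ = -3.36 − 0.04·80.4576 = -6.578304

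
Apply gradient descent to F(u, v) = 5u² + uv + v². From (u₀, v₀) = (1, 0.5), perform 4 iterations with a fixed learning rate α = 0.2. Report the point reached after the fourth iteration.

∇F = (10u + v, u + 2v)
Step 1: at (1, 0.5), ∇F = (10.5, 2) → (1, 0.5) − 0.2·(10.5, 2) = (-1.1, 0.1)
Step 2: at (-1.1, 0.1), ∇F = (-10.9, -0.9) → (-1.1, 0.1) − 0.2·(-10.9, -0.9) = (1.08, 0.28)
Step 3: at (1.08, 0.28), ∇F = (11.08, 1.64) → (1.08, 0.28) − 0.2·(11.08, 1.64) = (-1.136, -0.048)
Step 4: at (-1.136, -0.048), ∇F = (-11.408, -1.232) → (-1.136, -0.048) − 0.2·(-11.408, -1.232) = (1.1456, 0.1984)

(1.1456, 0.1984)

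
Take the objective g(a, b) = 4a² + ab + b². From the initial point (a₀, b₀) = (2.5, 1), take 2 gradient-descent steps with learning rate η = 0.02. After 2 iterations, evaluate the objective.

∇g = (8a + b, a + 2b)
(a₁, b₁) = (2.5, 1) − 0.02·(21, 4.5) = (2.08, 0.91)
(a₂, b₂) = (2.08, 0.91) − 0.02·(17.55, 3.9) = (1.729, 0.832)
g(1.729, 0.832) = 14.088516

14.088516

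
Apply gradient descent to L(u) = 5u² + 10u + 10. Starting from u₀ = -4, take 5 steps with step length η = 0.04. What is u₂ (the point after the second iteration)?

L′(u) = 10u + 10
u₁ = -4 − 0.04·(-30) = -2.8
u₂ = -2.8 − 0.04·(-18) = -2.08

-2.08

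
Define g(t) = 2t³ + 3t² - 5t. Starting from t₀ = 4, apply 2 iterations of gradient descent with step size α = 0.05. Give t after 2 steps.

-1.89375

g′(t) = 6t² + 6t - 5
t₁ = 4 − 0.05·115 = -1.75
t₂ = -1.75 − 0.05·2.875 = -1.89375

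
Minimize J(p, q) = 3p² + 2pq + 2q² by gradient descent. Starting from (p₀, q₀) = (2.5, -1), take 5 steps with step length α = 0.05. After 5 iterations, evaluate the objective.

1.56774703125

∇J = (6p + 2q, 2p + 4q)
(p₁, q₁) = (2.5, -1) − 0.05·(13, 1) = (1.85, -1.05)
(p₂, q₂) = (1.85, -1.05) − 0.05·(9, -0.5) = (1.4, -1.025)
(p₃, q₃) = (1.4, -1.025) − 0.05·(6.35, -1.3) = (1.0825, -0.96)
(p₄, q₄) = (1.0825, -0.96) − 0.05·(4.575, -1.675) = (0.85375, -0.87625)
(p₅, q₅) = (0.85375, -0.87625) − 0.05·(3.37, -1.7975) = (0.68525, -0.786375)
J(0.68525, -0.786375) = 1.56774703125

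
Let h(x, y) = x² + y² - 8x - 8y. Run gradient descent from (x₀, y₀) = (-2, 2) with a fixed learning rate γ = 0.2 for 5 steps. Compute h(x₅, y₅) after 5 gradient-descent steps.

∇h = (2x - 8, 2y - 8)
(x₁, y₁) = (-2, 2) − 0.2·(-12, -4) = (0.4, 2.8)
(x₂, y₂) = (0.4, 2.8) − 0.2·(-7.2, -2.4) = (1.84, 3.28)
(x₃, y₃) = (1.84, 3.28) − 0.2·(-4.32, -1.44) = (2.704, 3.568)
(x₄, y₄) = (2.704, 3.568) − 0.2·(-2.592, -0.864) = (3.2224, 3.7408)
(x₅, y₅) = (3.2224, 3.7408) − 0.2·(-1.5552, -0.5184) = (3.53344, 3.84448)
h(3.53344, 3.84448) = -31.758135296

-31.758135296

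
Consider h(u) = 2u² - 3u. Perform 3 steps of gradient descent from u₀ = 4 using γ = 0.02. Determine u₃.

3.280736

h′(u) = 4u - 3
u₁ = 4 − 0.02·13 = 3.74
u₂ = 3.74 − 0.02·11.96 = 3.5008
u₃ = 3.5008 − 0.02·11.0032 = 3.280736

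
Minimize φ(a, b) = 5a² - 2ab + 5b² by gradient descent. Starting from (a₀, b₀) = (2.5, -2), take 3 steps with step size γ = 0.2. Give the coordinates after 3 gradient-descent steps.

∇φ = (10a - 2b, -2a + 10b)
Step 1: at (2.5, -2), ∇φ = (29, -25) → (2.5, -2) − 0.2·(29, -25) = (-3.3, 3)
Step 2: at (-3.3, 3), ∇φ = (-39, 36.6) → (-3.3, 3) − 0.2·(-39, 36.6) = (4.5, -4.32)
Step 3: at (4.5, -4.32), ∇φ = (53.64, -52.2) → (4.5, -4.32) − 0.2·(53.64, -52.2) = (-6.228, 6.12)

(-6.228, 6.12)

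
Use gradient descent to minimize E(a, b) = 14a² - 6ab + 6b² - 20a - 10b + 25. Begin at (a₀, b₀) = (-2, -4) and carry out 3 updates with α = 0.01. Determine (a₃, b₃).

∇E = (28a - 6b - 20, -6a + 12b - 10)
Step 1: at (-2, -4), ∇E = (-52, -46) → (-2, -4) − 0.01·(-52, -46) = (-1.48, -3.54)
Step 2: at (-1.48, -3.54), ∇E = (-40.2, -43.6) → (-1.48, -3.54) − 0.01·(-40.2, -43.6) = (-1.078, -3.104)
Step 3: at (-1.078, -3.104), ∇E = (-31.56, -40.78) → (-1.078, -3.104) − 0.01·(-31.56, -40.78) = (-0.7624, -2.6962)

(-0.7624, -2.6962)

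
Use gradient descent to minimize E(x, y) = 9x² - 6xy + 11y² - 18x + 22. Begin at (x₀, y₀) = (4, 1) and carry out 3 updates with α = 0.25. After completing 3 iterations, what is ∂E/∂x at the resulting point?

-3451.5

∇E = (18x - 6y - 18, -6x + 22y)
(x₁, y₁) = (4, 1) − 0.25·(48, -2) = (-8, 1.5)
(x₂, y₂) = (-8, 1.5) − 0.25·(-171, 81) = (34.75, -18.75)
(x₃, y₃) = (34.75, -18.75) − 0.25·(720, -621) = (-145.25, 136.5)
∂E/∂x at (-145.25, 136.5) = -3451.5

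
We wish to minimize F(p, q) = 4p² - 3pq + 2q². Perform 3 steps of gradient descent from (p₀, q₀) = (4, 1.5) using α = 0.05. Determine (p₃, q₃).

(1.3820625, 1.74375)

∇F = (8p - 3q, -3p + 4q)
Step 1: at (4, 1.5), ∇F = (27.5, -6) → (4, 1.5) − 0.05·(27.5, -6) = (2.625, 1.8)
Step 2: at (2.625, 1.8), ∇F = (15.6, -0.675) → (2.625, 1.8) − 0.05·(15.6, -0.675) = (1.845, 1.83375)
Step 3: at (1.845, 1.83375), ∇F = (9.25875, 1.8) → (1.845, 1.83375) − 0.05·(9.25875, 1.8) = (1.3820625, 1.74375)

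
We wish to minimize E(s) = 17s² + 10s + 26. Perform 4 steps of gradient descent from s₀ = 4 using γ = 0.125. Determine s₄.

478.78515625

E′(s) = 34s + 10
s₁ = 4 − 0.125·146 = -14.25
s₂ = -14.25 − 0.125·(-474.5) = 45.0625
s₃ = 45.0625 − 0.125·1542.125 = -147.703125
s₄ = -147.703125 − 0.125·(-5011.90625) = 478.78515625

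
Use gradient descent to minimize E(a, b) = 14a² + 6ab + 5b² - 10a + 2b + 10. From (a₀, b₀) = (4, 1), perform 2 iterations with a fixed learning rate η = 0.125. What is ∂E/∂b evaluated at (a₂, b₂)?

∇E = (28a + 6b - 10, 6a + 10b + 2)
Step 1: at (4, 1), ∇E = (108, 36) → (4, 1) − 0.125·(108, 36) = (-9.5, -3.5)
Step 2: at (-9.5, -3.5), ∇E = (-297, -90) → (-9.5, -3.5) − 0.125·(-297, -90) = (27.625, 7.75)
∂E/∂b at (27.625, 7.75) = 245.25

245.25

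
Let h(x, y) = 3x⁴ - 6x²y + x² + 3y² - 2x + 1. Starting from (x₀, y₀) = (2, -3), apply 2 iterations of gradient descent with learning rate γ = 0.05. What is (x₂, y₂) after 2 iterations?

(162.535, 12.045)

∇h = (12x³ - 12xy + 2x - 2, -6x² + 6y)
Step 1: at (2, -3), ∇h = (170, -42) → (2, -3) − 0.05·(170, -42) = (-6.5, -0.9)
Step 2: at (-6.5, -0.9), ∇h = (-3380.7, -258.9) → (-6.5, -0.9) − 0.05·(-3380.7, -258.9) = (162.535, 12.045)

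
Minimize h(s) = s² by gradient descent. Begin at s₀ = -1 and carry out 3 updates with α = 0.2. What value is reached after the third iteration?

-0.216

h′(s) = 2s
s₁ = -1 − 0.2·(-2) = -0.6
s₂ = -0.6 − 0.2·(-1.2) = -0.36
s₃ = -0.36 − 0.2·(-0.72) = -0.216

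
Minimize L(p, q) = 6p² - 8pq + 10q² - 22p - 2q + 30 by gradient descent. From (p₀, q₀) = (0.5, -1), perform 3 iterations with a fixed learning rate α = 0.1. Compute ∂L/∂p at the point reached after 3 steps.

∇L = (12p - 8q - 22, -8p + 20q - 2)
(p₁, q₁) = (0.5, -1) − 0.1·(-8, -26) = (1.3, 1.6)
(p₂, q₂) = (1.3, 1.6) − 0.1·(-19.2, 19.6) = (3.22, -0.36)
(p₃, q₃) = (3.22, -0.36) − 0.1·(19.52, -34.96) = (1.268, 3.136)
∂L/∂p at (1.268, 3.136) = -31.872

-31.872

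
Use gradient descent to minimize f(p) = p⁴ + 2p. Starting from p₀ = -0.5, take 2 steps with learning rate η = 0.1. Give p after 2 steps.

-0.74015

f′(p) = 4p³ + 2
Step 1: f′(-0.5) = 1.5; p₁ = -0.5 − 0.1·1.5 = -0.65
Step 2: f′(-0.65) = 0.9015; p₂ = -0.65 − 0.1·0.9015 = -0.74015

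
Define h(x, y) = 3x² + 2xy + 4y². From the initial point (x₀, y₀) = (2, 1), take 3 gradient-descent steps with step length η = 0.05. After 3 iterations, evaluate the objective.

∇h = (6x + 2y, 2x + 8y)
Step 1: at (2, 1), ∇h = (14, 12) → (2, 1) − 0.05·(14, 12) = (1.3, 0.4)
Step 2: at (1.3, 0.4), ∇h = (8.6, 5.8) → (1.3, 0.4) − 0.05·(8.6, 5.8) = (0.87, 0.11)
Step 3: at (0.87, 0.11), ∇h = (5.44, 2.62) → (0.87, 0.11) − 0.05·(5.44, 2.62) = (0.598, -0.021)
h(0.598, -0.021) = 1.04946

1.04946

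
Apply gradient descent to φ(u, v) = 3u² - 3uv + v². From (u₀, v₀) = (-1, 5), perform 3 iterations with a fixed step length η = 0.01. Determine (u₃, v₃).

∇φ = (6u - 3v, -3u + 2v)
Step 1: at (-1, 5), ∇φ = (-21, 13) → (-1, 5) − 0.01·(-21, 13) = (-0.79, 4.87)
Step 2: at (-0.79, 4.87), ∇φ = (-19.35, 12.11) → (-0.79, 4.87) − 0.01·(-19.35, 12.11) = (-0.5965, 4.7489)
Step 3: at (-0.5965, 4.7489), ∇φ = (-17.8257, 11.2873) → (-0.5965, 4.7489) − 0.01·(-17.8257, 11.2873) = (-0.418243, 4.636027)

(-0.418243, 4.636027)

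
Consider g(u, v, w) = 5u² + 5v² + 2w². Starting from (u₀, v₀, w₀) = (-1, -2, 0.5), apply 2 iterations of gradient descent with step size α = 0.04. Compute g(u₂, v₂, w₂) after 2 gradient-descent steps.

∇g = (10u, 10v, 4w)
Step 1: at (-1, -2, 0.5), ∇g = (-10, -20, 2) → (-1, -2, 0.5) − 0.04·(-10, -20, 2) = (-0.6, -1.2, 0.42)
Step 2: at (-0.6, -1.2, 0.42), ∇g = (-6, -12, 1.68) → (-0.6, -1.2, 0.42) − 0.04·(-6, -12, 1.68) = (-0.36, -0.72, 0.3528)
g(-0.36, -0.72, 0.3528) = 3.48893568

3.48893568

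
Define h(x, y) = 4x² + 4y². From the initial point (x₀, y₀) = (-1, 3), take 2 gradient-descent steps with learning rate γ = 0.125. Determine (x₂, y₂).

(0, 0)

∇h = (8x, 8y)
Step 1: at (-1, 3), ∇h = (-8, 24) → (-1, 3) − 0.125·(-8, 24) = (0, 0)
Step 2: at (0, 0), ∇h = (0, 0) → (0, 0) − 0.125·(0, 0) = (0, 0)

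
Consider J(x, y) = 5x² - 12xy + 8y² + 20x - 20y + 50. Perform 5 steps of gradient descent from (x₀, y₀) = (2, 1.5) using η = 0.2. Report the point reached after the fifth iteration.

∇J = (10x - 12y + 20, -12x + 16y - 20)
(x₁, y₁) = (2, 1.5) − 0.2·(22, -20) = (-2.4, 5.5)
(x₂, y₂) = (-2.4, 5.5) − 0.2·(-70, 96.8) = (11.6, -13.86)
(x₃, y₃) = (11.6, -13.86) − 0.2·(302.32, -380.96) = (-48.864, 62.332)
(x₄, y₄) = (-48.864, 62.332) − 0.2·(-1216.624, 1563.68) = (194.4608, -250.404)
(x₅, y₅) = (194.4608, -250.404) − 0.2·(4969.456, -6359.9936) = (-799.4304, 1021.59472)

(-799.4304, 1021.59472)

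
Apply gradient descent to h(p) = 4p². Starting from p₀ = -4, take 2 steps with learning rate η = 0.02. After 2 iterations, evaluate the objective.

h′(p) = 8p
Step 1: h′(-4) = -32; p₁ = -4 − 0.02·(-32) = -3.36
Step 2: h′(-3.36) = -26.88; p₂ = -3.36 − 0.02·(-26.88) = -2.8224
h(-2.8224) = 31.86376704

31.86376704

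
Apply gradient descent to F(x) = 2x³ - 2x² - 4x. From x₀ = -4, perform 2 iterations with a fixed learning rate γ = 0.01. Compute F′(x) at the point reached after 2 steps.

F′(x) = 6x² - 4x - 4
Step 1: F′(-4) = 108; x₁ = -4 − 0.01·108 = -5.08
Step 2: F′(-5.08) = 171.1584; x₂ = -5.08 − 0.01·171.1584 = -6.791584
F′(x) at (-6.791584) = 299.920015374336

299.920015374336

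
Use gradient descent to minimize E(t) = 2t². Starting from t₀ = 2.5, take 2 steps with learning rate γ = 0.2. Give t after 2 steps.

0.1

E′(t) = 4t
t₁ = 2.5 − 0.2·10 = 0.5
t₂ = 0.5 − 0.2·2 = 0.1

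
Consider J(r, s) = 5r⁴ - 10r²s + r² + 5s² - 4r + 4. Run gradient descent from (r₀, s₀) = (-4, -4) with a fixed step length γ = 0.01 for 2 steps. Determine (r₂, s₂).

∇J = (20r³ - 20rs + 2r - 4, -10r² + 10s)
Step 1: at (-4, -4), ∇J = (-1612, -200) → (-4, -4) − 0.01·(-1612, -200) = (12.12, -2)
Step 2: at (12.12, -2), ∇J = (36112.24256, -1488.944) → (12.12, -2) − 0.01·(36112.24256, -1488.944) = (-349.0024256, 12.88944)

(-349.0024256, 12.88944)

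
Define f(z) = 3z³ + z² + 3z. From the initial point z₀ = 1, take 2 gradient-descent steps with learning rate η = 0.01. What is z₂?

0.746236

f′(z) = 9z² + 2z + 3
z₁ = 1 − 0.01·14 = 0.86
z₂ = 0.86 − 0.01·11.3764 = 0.746236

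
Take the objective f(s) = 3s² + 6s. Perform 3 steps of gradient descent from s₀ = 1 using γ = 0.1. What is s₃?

f′(s) = 6s + 6
s₁ = 1 − 0.1·12 = -0.2
s₂ = -0.2 − 0.1·4.8 = -0.68
s₃ = -0.68 − 0.1·1.92 = -0.872

-0.872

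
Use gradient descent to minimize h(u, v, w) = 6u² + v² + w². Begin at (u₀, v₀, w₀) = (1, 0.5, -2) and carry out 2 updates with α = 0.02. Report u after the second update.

∇h = (12u, 2v, 2w)
Step 1: at (1, 0.5, -2), ∇h = (12, 1, -4) → (1, 0.5, -2) − 0.02·(12, 1, -4) = (0.76, 0.48, -1.92)
Step 2: at (0.76, 0.48, -1.92), ∇h = (9.12, 0.96, -3.84) → (0.76, 0.48, -1.92) − 0.02·(9.12, 0.96, -3.84) = (0.5776, 0.4608, -1.8432)
u = 0.5776

0.5776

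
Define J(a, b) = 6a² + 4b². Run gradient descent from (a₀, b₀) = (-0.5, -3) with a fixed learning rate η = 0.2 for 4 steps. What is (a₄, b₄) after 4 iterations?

(-1.9208, -0.3888)

∇J = (12a, 8b)
(a₁, b₁) = (-0.5, -3) − 0.2·(-6, -24) = (0.7, 1.8)
(a₂, b₂) = (0.7, 1.8) − 0.2·(8.4, 14.4) = (-0.98, -1.08)
(a₃, b₃) = (-0.98, -1.08) − 0.2·(-11.76, -8.64) = (1.372, 0.648)
(a₄, b₄) = (1.372, 0.648) − 0.2·(16.464, 5.184) = (-1.9208, -0.3888)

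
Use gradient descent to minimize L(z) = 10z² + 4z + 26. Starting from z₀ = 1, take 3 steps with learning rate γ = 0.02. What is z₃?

0.0592

L′(z) = 20z + 4
Step 1: L′(1) = 24; z₁ = 1 − 0.02·24 = 0.52
Step 2: L′(0.52) = 14.4; z₂ = 0.52 − 0.02·14.4 = 0.232
Step 3: L′(0.232) = 8.64; z₃ = 0.232 − 0.02·8.64 = 0.0592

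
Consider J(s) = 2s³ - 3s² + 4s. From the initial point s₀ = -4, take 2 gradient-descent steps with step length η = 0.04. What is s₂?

J′(s) = 6s² - 6s + 4
Step 1: J′(-4) = 124; s₁ = -4 − 0.04·124 = -8.96
Step 2: J′(-8.96) = 539.4496; s₂ = -8.96 − 0.04·539.4496 = -30.537984

-30.537984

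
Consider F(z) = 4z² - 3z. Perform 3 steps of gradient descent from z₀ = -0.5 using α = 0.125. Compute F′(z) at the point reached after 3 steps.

F′(z) = 8z - 3
z₁ = -0.5 − 0.125·(-7) = 0.375
z₂ = 0.375 − 0.125·0 = 0.375
z₃ = 0.375 − 0.125·0 = 0.375
F′(z) at (0.375) = 0

0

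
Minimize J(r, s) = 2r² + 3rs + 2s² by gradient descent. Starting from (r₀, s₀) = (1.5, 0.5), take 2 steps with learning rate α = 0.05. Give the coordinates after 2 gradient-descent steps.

∇J = (4r + 3s, 3r + 4s)
(r₁, s₁) = (1.5, 0.5) − 0.05·(7.5, 6.5) = (1.125, 0.175)
(r₂, s₂) = (1.125, 0.175) − 0.05·(5.025, 4.075) = (0.87375, -0.02875)

(0.87375, -0.02875)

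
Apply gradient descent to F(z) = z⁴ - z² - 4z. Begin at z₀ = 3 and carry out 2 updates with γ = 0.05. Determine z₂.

F′(z) = 4z³ - 2z - 4
Step 1: F′(3) = 98; z₁ = 3 − 0.05·98 = -1.9
Step 2: F′(-1.9) = -27.636; z₂ = -1.9 − 0.05·(-27.636) = -0.5182

-0.5182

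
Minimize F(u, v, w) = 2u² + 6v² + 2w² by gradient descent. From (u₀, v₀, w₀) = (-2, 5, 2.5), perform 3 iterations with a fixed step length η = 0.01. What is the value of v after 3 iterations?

3.40736

∇F = (4u, 12v, 4w)
(u₁, v₁, w₁) = (-2, 5, 2.5) − 0.01·(-8, 60, 10) = (-1.92, 4.4, 2.4)
(u₂, v₂, w₂) = (-1.92, 4.4, 2.4) − 0.01·(-7.68, 52.8, 9.6) = (-1.8432, 3.872, 2.304)
(u₃, v₃, w₃) = (-1.8432, 3.872, 2.304) − 0.01·(-7.3728, 46.464, 9.216) = (-1.769472, 3.40736, 2.21184)
v = 3.40736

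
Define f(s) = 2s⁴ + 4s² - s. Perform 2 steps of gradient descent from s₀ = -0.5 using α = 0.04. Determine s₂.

-0.13117568

f′(s) = 8s³ + 8s - 1
Step 1: f′(-0.5) = -6; s₁ = -0.5 − 0.04·(-6) = -0.26
Step 2: f′(-0.26) = -3.220608; s₂ = -0.26 − 0.04·(-3.220608) = -0.13117568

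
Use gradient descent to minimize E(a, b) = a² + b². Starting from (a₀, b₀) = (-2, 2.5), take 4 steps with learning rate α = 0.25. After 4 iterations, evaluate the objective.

0.0400390625

∇E = (2a, 2b)
Step 1: at (-2, 2.5), ∇E = (-4, 5) → (-2, 2.5) − 0.25·(-4, 5) = (-1, 1.25)
Step 2: at (-1, 1.25), ∇E = (-2, 2.5) → (-1, 1.25) − 0.25·(-2, 2.5) = (-0.5, 0.625)
Step 3: at (-0.5, 0.625), ∇E = (-1, 1.25) → (-0.5, 0.625) − 0.25·(-1, 1.25) = (-0.25, 0.3125)
Step 4: at (-0.25, 0.3125), ∇E = (-0.5, 0.625) → (-0.25, 0.3125) − 0.25·(-0.5, 0.625) = (-0.125, 0.15625)
E(-0.125, 0.15625) = 0.0400390625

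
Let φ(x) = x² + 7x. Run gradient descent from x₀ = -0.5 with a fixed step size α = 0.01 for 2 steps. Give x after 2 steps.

φ′(x) = 2x + 7
Step 1: φ′(-0.5) = 6; x₁ = -0.5 − 0.01·6 = -0.56
Step 2: φ′(-0.56) = 5.88; x₂ = -0.56 − 0.01·5.88 = -0.6188

-0.6188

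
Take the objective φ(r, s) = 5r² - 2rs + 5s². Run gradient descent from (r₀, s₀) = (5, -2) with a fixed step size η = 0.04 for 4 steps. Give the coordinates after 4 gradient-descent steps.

∇φ = (10r - 2s, -2r + 10s)
(r₁, s₁) = (5, -2) − 0.04·(54, -30) = (2.84, -0.8)
(r₂, s₂) = (2.84, -0.8) − 0.04·(30, -13.68) = (1.64, -0.2528)
(r₃, s₃) = (1.64, -0.2528) − 0.04·(16.9056, -5.808) = (0.963776, -0.02048)
(r₄, s₄) = (0.963776, -0.02048) − 0.04·(9.67872, -2.132352) = (0.5766272, 0.06481408)

(0.5766272, 0.06481408)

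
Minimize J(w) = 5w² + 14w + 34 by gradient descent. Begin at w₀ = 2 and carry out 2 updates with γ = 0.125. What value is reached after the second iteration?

-1.1875

J′(w) = 10w + 14
w₁ = 2 − 0.125·34 = -2.25
w₂ = -2.25 − 0.125·(-8.5) = -1.1875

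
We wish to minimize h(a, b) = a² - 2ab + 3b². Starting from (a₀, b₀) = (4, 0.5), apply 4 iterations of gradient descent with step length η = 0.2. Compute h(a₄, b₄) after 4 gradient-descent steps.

1.04678592

∇h = (2a - 2b, -2a + 6b)
(a₁, b₁) = (4, 0.5) − 0.2·(7, -5) = (2.6, 1.5)
(a₂, b₂) = (2.6, 1.5) − 0.2·(2.2, 3.8) = (2.16, 0.74)
(a₃, b₃) = (2.16, 0.74) − 0.2·(2.84, 0.12) = (1.592, 0.716)
(a₄, b₄) = (1.592, 0.716) − 0.2·(1.752, 1.112) = (1.2416, 0.4936)
h(1.2416, 0.4936) = 1.04678592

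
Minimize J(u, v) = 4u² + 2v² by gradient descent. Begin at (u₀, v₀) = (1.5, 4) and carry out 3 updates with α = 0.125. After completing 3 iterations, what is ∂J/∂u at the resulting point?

∇J = (8u, 4v)
(u₁, v₁) = (1.5, 4) − 0.125·(12, 16) = (0, 2)
(u₂, v₂) = (0, 2) − 0.125·(0, 8) = (0, 1)
(u₃, v₃) = (0, 1) − 0.125·(0, 4) = (0, 0.5)
∂J/∂u at (0, 0.5) = 0

0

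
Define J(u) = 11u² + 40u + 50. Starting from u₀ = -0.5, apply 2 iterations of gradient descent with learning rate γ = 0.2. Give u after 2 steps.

J′(u) = 22u + 40
u₁ = -0.5 − 0.2·29 = -6.3
u₂ = -6.3 − 0.2·(-98.6) = 13.42

13.42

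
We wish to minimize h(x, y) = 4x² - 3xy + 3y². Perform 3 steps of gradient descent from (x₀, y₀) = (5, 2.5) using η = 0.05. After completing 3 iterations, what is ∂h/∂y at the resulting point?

6.3009375

∇h = (8x - 3y, -3x + 6y)
(x₁, y₁) = (5, 2.5) − 0.05·(32.5, 0) = (3.375, 2.5)
(x₂, y₂) = (3.375, 2.5) − 0.05·(19.5, 4.875) = (2.4, 2.25625)
(x₃, y₃) = (2.4, 2.25625) − 0.05·(12.43125, 6.3375) = (1.7784375, 1.939375)
∂h/∂y at (1.7784375, 1.939375) = 6.3009375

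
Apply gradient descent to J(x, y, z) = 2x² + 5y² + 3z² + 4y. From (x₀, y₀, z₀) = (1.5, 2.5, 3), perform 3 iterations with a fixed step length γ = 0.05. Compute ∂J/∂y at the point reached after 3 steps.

3.625

∇J = (4x, 10y + 4, 6z)
Step 1: at (1.5, 2.5, 3), ∇J = (6, 29, 18) → (1.5, 2.5, 3) − 0.05·(6, 29, 18) = (1.2, 1.05, 2.1)
Step 2: at (1.2, 1.05, 2.1), ∇J = (4.8, 14.5, 12.6) → (1.2, 1.05, 2.1) − 0.05·(4.8, 14.5, 12.6) = (0.96, 0.325, 1.47)
Step 3: at (0.96, 0.325, 1.47), ∇J = (3.84, 7.25, 8.82) → (0.96, 0.325, 1.47) − 0.05·(3.84, 7.25, 8.82) = (0.768, -0.0375, 1.029)
∂J/∂y at (0.768, -0.0375, 1.029) = 3.625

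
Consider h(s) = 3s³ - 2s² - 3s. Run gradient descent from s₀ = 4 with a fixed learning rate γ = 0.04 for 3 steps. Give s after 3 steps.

h′(s) = 9s² - 4s - 3
Step 1: h′(4) = 125; s₁ = 4 − 0.04·125 = -1
Step 2: h′(-1) = 10; s₂ = -1 − 0.04·10 = -1.4
Step 3: h′(-1.4) = 20.24; s₃ = -1.4 − 0.04·20.24 = -2.2096

-2.2096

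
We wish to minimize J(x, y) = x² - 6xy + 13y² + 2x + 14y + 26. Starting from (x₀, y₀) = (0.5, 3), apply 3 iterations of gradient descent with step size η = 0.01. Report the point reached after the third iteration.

∇J = (2x - 6y + 2, -6x + 26y + 14)
Step 1: at (0.5, 3), ∇J = (-15, 89) → (0.5, 3) − 0.01·(-15, 89) = (0.65, 2.11)
Step 2: at (0.65, 2.11), ∇J = (-9.36, 64.96) → (0.65, 2.11) − 0.01·(-9.36, 64.96) = (0.7436, 1.4604)
Step 3: at (0.7436, 1.4604), ∇J = (-5.2752, 47.5088) → (0.7436, 1.4604) − 0.01·(-5.2752, 47.5088) = (0.796352, 0.985312)

(0.796352, 0.985312)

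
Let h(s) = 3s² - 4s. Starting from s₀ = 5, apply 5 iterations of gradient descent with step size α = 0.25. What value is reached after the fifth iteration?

0.53125

h′(s) = 6s - 4
Step 1: h′(5) = 26; s₁ = 5 − 0.25·26 = -1.5
Step 2: h′(-1.5) = -13; s₂ = -1.5 − 0.25·(-13) = 1.75
Step 3: h′(1.75) = 6.5; s₃ = 1.75 − 0.25·6.5 = 0.125
Step 4: h′(0.125) = -3.25; s₄ = 0.125 − 0.25·(-3.25) = 0.9375
Step 5: h′(0.9375) = 1.625; s₅ = 0.9375 − 0.25·1.625 = 0.53125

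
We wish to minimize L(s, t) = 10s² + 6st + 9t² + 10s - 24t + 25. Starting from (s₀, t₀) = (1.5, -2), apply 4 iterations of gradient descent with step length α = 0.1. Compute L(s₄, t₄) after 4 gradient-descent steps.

71.85212224

∇L = (20s + 6t + 10, 6s + 18t - 24)
(s₁, t₁) = (1.5, -2) − 0.1·(28, -51) = (-1.3, 3.1)
(s₂, t₂) = (-1.3, 3.1) − 0.1·(2.6, 24) = (-1.56, 0.7)
(s₃, t₃) = (-1.56, 0.7) − 0.1·(-17, -20.76) = (0.14, 2.776)
(s₄, t₄) = (0.14, 2.776) − 0.1·(29.456, 26.808) = (-2.8056, 0.0952)
L(-2.8056, 0.0952) = 71.85212224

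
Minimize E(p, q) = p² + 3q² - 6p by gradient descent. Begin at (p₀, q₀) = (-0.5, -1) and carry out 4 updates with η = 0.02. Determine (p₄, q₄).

∇E = (2p - 6, 6q)
Step 1: at (-0.5, -1), ∇E = (-7, -6) → (-0.5, -1) − 0.02·(-7, -6) = (-0.36, -0.88)
Step 2: at (-0.36, -0.88), ∇E = (-6.72, -5.28) → (-0.36, -0.88) − 0.02·(-6.72, -5.28) = (-0.2256, -0.7744)
Step 3: at (-0.2256, -0.7744), ∇E = (-6.4512, -4.6464) → (-0.2256, -0.7744) − 0.02·(-6.4512, -4.6464) = (-0.096576, -0.681472)
Step 4: at (-0.096576, -0.681472), ∇E = (-6.193152, -4.088832) → (-0.096576, -0.681472) − 0.02·(-6.193152, -4.088832) = (0.02728704, -0.59969536)

(0.02728704, -0.59969536)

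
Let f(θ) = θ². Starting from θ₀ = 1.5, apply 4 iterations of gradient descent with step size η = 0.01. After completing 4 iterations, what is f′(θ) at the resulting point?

f′(θ) = 2θ
θ₁ = 1.5 − 0.01·3 = 1.47
θ₂ = 1.47 − 0.01·2.94 = 1.4406
θ₃ = 1.4406 − 0.01·2.8812 = 1.411788
θ₄ = 1.411788 − 0.01·2.823576 = 1.38355224
f′(θ) at (1.38355224) = 2.76710448

2.76710448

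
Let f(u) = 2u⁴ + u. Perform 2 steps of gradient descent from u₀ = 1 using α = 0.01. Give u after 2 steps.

f′(u) = 8u³ + 1
u₁ = 1 − 0.01·9 = 0.91
u₂ = 0.91 − 0.01·7.028568 = 0.83971432

0.83971432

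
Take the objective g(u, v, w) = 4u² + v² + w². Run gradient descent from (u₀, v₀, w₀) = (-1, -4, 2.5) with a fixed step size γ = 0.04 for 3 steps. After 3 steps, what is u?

∇g = (8u, 2v, 2w)
Step 1: at (-1, -4, 2.5), ∇g = (-8, -8, 5) → (-1, -4, 2.5) − 0.04·(-8, -8, 5) = (-0.68, -3.68, 2.3)
Step 2: at (-0.68, -3.68, 2.3), ∇g = (-5.44, -7.36, 4.6) → (-0.68, -3.68, 2.3) − 0.04·(-5.44, -7.36, 4.6) = (-0.4624, -3.3856, 2.116)
Step 3: at (-0.4624, -3.3856, 2.116), ∇g = (-3.6992, -6.7712, 4.232) → (-0.4624, -3.3856, 2.116) − 0.04·(-3.6992, -6.7712, 4.232) = (-0.314432, -3.114752, 1.94672)
u = -0.314432

-0.314432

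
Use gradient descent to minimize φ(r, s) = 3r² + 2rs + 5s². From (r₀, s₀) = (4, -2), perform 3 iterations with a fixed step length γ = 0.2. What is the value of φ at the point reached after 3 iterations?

1.365248

∇φ = (6r + 2s, 2r + 10s)
Step 1: at (4, -2), ∇φ = (20, -12) → (4, -2) − 0.2·(20, -12) = (0, 0.4)
Step 2: at (0, 0.4), ∇φ = (0.8, 4) → (0, 0.4) − 0.2·(0.8, 4) = (-0.16, -0.4)
Step 3: at (-0.16, -0.4), ∇φ = (-1.76, -4.32) → (-0.16, -0.4) − 0.2·(-1.76, -4.32) = (0.192, 0.464)
φ(0.192, 0.464) = 1.365248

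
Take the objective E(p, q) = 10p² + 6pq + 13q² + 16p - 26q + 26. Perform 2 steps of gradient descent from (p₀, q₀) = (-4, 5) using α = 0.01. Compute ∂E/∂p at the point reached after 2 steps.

-29.2744

∇E = (20p + 6q + 16, 6p + 26q - 26)
(p₁, q₁) = (-4, 5) − 0.01·(-34, 80) = (-3.66, 4.2)
(p₂, q₂) = (-3.66, 4.2) − 0.01·(-32, 61.24) = (-3.34, 3.5876)
∂E/∂p at (-3.34, 3.5876) = -29.2744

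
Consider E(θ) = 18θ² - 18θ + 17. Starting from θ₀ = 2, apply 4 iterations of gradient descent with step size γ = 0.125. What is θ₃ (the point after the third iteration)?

E′(θ) = 36θ - 18
θ₁ = 2 − 0.125·54 = -4.75
θ₂ = -4.75 − 0.125·(-189) = 18.875
θ₃ = 18.875 − 0.125·661.5 = -63.8125

-63.8125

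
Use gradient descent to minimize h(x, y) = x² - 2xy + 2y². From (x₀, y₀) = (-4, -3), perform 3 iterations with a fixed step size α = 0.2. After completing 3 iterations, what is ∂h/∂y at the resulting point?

-1.216

∇h = (2x - 2y, -2x + 4y)
Step 1: at (-4, -3), ∇h = (-2, -4) → (-4, -3) − 0.2·(-2, -4) = (-3.6, -2.2)
Step 2: at (-3.6, -2.2), ∇h = (-2.8, -1.6) → (-3.6, -2.2) − 0.2·(-2.8, -1.6) = (-3.04, -1.88)
Step 3: at (-3.04, -1.88), ∇h = (-2.32, -1.44) → (-3.04, -1.88) − 0.2·(-2.32, -1.44) = (-2.576, -1.592)
∂h/∂y at (-2.576, -1.592) = -1.216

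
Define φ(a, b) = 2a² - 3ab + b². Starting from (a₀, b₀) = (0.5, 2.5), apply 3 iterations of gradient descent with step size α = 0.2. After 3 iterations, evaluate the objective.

-0.52864

∇φ = (4a - 3b, -3a + 2b)
(a₁, b₁) = (0.5, 2.5) − 0.2·(-5.5, 3.5) = (1.6, 1.8)
(a₂, b₂) = (1.6, 1.8) − 0.2·(1, -1.2) = (1.4, 2.04)
(a₃, b₃) = (1.4, 2.04) − 0.2·(-0.52, -0.12) = (1.504, 2.064)
φ(1.504, 2.064) = -0.52864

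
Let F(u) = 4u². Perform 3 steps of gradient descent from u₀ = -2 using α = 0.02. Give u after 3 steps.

F′(u) = 8u
u₁ = -2 − 0.02·(-16) = -1.68
u₂ = -1.68 − 0.02·(-13.44) = -1.4112
u₃ = -1.4112 − 0.02·(-11.2896) = -1.185408

-1.185408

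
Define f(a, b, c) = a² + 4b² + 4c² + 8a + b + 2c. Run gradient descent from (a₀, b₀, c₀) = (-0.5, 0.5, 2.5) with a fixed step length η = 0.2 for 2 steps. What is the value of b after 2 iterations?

0.1

∇f = (2a + 8, 8b + 1, 8c + 2)
Step 1: at (-0.5, 0.5, 2.5), ∇f = (7, 5, 22) → (-0.5, 0.5, 2.5) − 0.2·(7, 5, 22) = (-1.9, -0.5, -1.9)
Step 2: at (-1.9, -0.5, -1.9), ∇f = (4.2, -3, -13.2) → (-1.9, -0.5, -1.9) − 0.2·(4.2, -3, -13.2) = (-2.74, 0.1, 0.74)
b = 0.1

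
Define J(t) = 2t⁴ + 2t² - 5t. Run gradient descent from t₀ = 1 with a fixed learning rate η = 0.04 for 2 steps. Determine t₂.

J′(t) = 8t³ + 4t - 5
t₁ = 1 − 0.04·7 = 0.72
t₂ = 0.72 − 0.04·0.865984 = 0.68536064

0.68536064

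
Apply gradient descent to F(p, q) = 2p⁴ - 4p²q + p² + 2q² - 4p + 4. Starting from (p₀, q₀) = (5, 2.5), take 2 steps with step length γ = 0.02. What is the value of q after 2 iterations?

17.726752

∇F = (8p³ - 8pq + 2p - 4, -4p² + 4q)
Step 1: at (5, 2.5), ∇F = (906, -90) → (5, 2.5) − 0.02·(906, -90) = (-13.12, 4.3)
Step 2: at (-13.12, 4.3), ∇F = (-17646.138624, -671.3376) → (-13.12, 4.3) − 0.02·(-17646.138624, -671.3376) = (339.80277248, 17.726752)
q = 17.726752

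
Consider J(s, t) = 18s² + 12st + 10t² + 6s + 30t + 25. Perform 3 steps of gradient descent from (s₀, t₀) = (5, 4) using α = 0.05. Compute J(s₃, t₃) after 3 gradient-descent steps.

1921.384

∇J = (36s + 12t + 6, 12s + 20t + 30)
(s₁, t₁) = (5, 4) − 0.05·(234, 170) = (-6.7, -4.5)
(s₂, t₂) = (-6.7, -4.5) − 0.05·(-289.2, -140.4) = (7.76, 2.52)
(s₃, t₃) = (7.76, 2.52) − 0.05·(315.6, 173.52) = (-8.02, -6.156)
J(-8.02, -6.156) = 1921.384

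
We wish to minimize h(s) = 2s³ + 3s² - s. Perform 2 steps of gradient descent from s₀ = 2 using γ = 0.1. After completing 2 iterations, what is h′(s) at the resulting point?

h′(s) = 6s² + 6s - 1
s₁ = 2 − 0.1·35 = -1.5
s₂ = -1.5 − 0.1·3.5 = -1.85
h′(s) at (-1.85) = 8.435

8.435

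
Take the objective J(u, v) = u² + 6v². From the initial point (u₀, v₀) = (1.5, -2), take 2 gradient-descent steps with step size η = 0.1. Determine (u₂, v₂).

(0.96, -0.08)

∇J = (2u, 12v)
(u₁, v₁) = (1.5, -2) − 0.1·(3, -24) = (1.2, 0.4)
(u₂, v₂) = (1.2, 0.4) − 0.1·(2.4, 4.8) = (0.96, -0.08)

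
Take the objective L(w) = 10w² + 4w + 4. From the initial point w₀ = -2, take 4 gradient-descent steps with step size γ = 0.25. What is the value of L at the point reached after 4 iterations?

2123370

L′(w) = 20w + 4
Step 1: L′(-2) = -36; w₁ = -2 − 0.25·(-36) = 7
Step 2: L′(7) = 144; w₂ = 7 − 0.25·144 = -29
Step 3: L′(-29) = -576; w₃ = -29 − 0.25·(-576) = 115
Step 4: L′(115) = 2304; w₄ = 115 − 0.25·2304 = -461
L(-461) = 2123370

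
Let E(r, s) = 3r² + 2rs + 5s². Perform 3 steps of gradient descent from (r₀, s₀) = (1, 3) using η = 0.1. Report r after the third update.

-0.024

∇E = (6r + 2s, 2r + 10s)
Step 1: at (1, 3), ∇E = (12, 32) → (1, 3) − 0.1·(12, 32) = (-0.2, -0.2)
Step 2: at (-0.2, -0.2), ∇E = (-1.6, -2.4) → (-0.2, -0.2) − 0.1·(-1.6, -2.4) = (-0.04, 0.04)
Step 3: at (-0.04, 0.04), ∇E = (-0.16, 0.32) → (-0.04, 0.04) − 0.1·(-0.16, 0.32) = (-0.024, 0.008)
r = -0.024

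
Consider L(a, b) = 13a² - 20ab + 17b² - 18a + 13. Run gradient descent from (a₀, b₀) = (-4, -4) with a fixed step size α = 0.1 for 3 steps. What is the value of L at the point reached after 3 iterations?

11996.090624

∇L = (26a - 20b - 18, -20a + 34b)
Step 1: at (-4, -4), ∇L = (-42, -56) → (-4, -4) − 0.1·(-42, -56) = (0.2, 1.6)
Step 2: at (0.2, 1.6), ∇L = (-44.8, 50.4) → (0.2, 1.6) − 0.1·(-44.8, 50.4) = (4.68, -3.44)
Step 3: at (4.68, -3.44), ∇L = (172.48, -210.56) → (4.68, -3.44) − 0.1·(172.48, -210.56) = (-12.568, 17.616)
L(-12.568, 17.616) = 11996.090624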